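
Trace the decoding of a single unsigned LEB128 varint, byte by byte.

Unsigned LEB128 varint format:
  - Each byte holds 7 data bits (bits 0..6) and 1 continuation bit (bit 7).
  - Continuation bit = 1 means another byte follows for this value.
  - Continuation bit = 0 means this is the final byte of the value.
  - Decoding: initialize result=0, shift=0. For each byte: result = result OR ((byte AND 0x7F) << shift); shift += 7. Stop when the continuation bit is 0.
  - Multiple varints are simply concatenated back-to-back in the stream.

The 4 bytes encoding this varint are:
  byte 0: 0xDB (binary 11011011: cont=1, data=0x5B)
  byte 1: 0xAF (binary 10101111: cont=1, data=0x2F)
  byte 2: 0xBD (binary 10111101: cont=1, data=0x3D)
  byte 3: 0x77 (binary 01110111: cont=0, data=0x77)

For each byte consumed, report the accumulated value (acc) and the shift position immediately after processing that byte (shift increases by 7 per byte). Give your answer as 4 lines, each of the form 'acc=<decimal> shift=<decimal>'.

Answer: acc=91 shift=7
acc=6107 shift=14
acc=1005531 shift=21
acc=250566619 shift=28

Derivation:
byte 0=0xDB: payload=0x5B=91, contrib = 91<<0 = 91; acc -> 91, shift -> 7
byte 1=0xAF: payload=0x2F=47, contrib = 47<<7 = 6016; acc -> 6107, shift -> 14
byte 2=0xBD: payload=0x3D=61, contrib = 61<<14 = 999424; acc -> 1005531, shift -> 21
byte 3=0x77: payload=0x77=119, contrib = 119<<21 = 249561088; acc -> 250566619, shift -> 28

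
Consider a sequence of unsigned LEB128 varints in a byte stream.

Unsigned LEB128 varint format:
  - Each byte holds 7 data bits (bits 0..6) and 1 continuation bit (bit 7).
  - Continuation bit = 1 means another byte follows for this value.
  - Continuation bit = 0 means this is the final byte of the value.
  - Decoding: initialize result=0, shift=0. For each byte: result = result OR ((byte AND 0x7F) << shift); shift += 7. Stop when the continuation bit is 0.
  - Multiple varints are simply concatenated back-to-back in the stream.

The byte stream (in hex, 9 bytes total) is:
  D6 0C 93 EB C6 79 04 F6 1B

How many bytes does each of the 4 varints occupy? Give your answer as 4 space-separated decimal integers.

  byte[0]=0xD6 cont=1 payload=0x56=86: acc |= 86<<0 -> acc=86 shift=7
  byte[1]=0x0C cont=0 payload=0x0C=12: acc |= 12<<7 -> acc=1622 shift=14 [end]
Varint 1: bytes[0:2] = D6 0C -> value 1622 (2 byte(s))
  byte[2]=0x93 cont=1 payload=0x13=19: acc |= 19<<0 -> acc=19 shift=7
  byte[3]=0xEB cont=1 payload=0x6B=107: acc |= 107<<7 -> acc=13715 shift=14
  byte[4]=0xC6 cont=1 payload=0x46=70: acc |= 70<<14 -> acc=1160595 shift=21
  byte[5]=0x79 cont=0 payload=0x79=121: acc |= 121<<21 -> acc=254915987 shift=28 [end]
Varint 2: bytes[2:6] = 93 EB C6 79 -> value 254915987 (4 byte(s))
  byte[6]=0x04 cont=0 payload=0x04=4: acc |= 4<<0 -> acc=4 shift=7 [end]
Varint 3: bytes[6:7] = 04 -> value 4 (1 byte(s))
  byte[7]=0xF6 cont=1 payload=0x76=118: acc |= 118<<0 -> acc=118 shift=7
  byte[8]=0x1B cont=0 payload=0x1B=27: acc |= 27<<7 -> acc=3574 shift=14 [end]
Varint 4: bytes[7:9] = F6 1B -> value 3574 (2 byte(s))

Answer: 2 4 1 2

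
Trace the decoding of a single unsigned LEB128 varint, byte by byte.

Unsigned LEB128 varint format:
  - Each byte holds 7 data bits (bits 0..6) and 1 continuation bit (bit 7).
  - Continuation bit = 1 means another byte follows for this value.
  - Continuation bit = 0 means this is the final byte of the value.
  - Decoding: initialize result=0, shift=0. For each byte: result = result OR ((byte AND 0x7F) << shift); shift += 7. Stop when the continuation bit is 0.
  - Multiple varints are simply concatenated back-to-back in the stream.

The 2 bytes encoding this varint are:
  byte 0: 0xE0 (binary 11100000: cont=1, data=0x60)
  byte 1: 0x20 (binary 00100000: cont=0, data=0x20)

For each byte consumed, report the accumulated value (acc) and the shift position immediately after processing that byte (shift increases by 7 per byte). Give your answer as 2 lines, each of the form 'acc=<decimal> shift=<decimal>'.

byte 0=0xE0: payload=0x60=96, contrib = 96<<0 = 96; acc -> 96, shift -> 7
byte 1=0x20: payload=0x20=32, contrib = 32<<7 = 4096; acc -> 4192, shift -> 14

Answer: acc=96 shift=7
acc=4192 shift=14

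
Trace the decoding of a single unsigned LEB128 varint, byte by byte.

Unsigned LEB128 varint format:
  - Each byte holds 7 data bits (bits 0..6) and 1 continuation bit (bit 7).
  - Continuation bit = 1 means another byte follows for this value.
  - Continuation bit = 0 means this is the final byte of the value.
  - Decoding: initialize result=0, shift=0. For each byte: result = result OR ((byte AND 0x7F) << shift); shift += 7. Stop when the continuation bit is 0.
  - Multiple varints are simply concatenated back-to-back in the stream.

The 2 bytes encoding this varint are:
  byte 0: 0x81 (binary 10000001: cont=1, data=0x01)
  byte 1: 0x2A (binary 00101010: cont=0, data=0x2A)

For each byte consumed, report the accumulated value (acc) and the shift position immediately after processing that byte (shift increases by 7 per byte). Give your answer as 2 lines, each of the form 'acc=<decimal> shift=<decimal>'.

byte 0=0x81: payload=0x01=1, contrib = 1<<0 = 1; acc -> 1, shift -> 7
byte 1=0x2A: payload=0x2A=42, contrib = 42<<7 = 5376; acc -> 5377, shift -> 14

Answer: acc=1 shift=7
acc=5377 shift=14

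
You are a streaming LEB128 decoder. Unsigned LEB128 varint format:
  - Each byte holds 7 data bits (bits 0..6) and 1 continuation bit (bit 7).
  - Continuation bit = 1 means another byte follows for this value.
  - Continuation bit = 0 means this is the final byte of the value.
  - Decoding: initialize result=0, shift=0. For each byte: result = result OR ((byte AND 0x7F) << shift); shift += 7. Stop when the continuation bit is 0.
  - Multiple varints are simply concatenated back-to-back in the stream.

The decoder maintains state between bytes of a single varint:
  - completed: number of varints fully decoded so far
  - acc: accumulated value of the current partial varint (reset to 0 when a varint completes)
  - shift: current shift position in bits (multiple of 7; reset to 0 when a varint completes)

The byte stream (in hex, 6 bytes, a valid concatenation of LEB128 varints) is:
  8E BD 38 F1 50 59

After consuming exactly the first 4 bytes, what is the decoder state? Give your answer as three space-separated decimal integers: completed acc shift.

Answer: 1 113 7

Derivation:
byte[0]=0x8E cont=1 payload=0x0E: acc |= 14<<0 -> completed=0 acc=14 shift=7
byte[1]=0xBD cont=1 payload=0x3D: acc |= 61<<7 -> completed=0 acc=7822 shift=14
byte[2]=0x38 cont=0 payload=0x38: varint #1 complete (value=925326); reset -> completed=1 acc=0 shift=0
byte[3]=0xF1 cont=1 payload=0x71: acc |= 113<<0 -> completed=1 acc=113 shift=7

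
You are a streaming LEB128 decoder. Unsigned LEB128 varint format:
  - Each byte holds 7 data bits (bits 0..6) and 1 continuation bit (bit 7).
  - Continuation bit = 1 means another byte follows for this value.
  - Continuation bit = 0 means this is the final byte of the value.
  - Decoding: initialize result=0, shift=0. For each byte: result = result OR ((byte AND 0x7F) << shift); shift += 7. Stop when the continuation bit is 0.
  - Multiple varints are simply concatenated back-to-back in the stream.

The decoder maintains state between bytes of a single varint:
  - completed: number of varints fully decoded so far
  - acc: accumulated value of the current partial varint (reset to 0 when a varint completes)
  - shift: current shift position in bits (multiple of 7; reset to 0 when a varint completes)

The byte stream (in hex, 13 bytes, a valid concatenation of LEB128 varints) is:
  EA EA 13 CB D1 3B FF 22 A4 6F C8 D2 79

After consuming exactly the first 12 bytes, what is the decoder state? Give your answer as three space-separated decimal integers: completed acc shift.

byte[0]=0xEA cont=1 payload=0x6A: acc |= 106<<0 -> completed=0 acc=106 shift=7
byte[1]=0xEA cont=1 payload=0x6A: acc |= 106<<7 -> completed=0 acc=13674 shift=14
byte[2]=0x13 cont=0 payload=0x13: varint #1 complete (value=324970); reset -> completed=1 acc=0 shift=0
byte[3]=0xCB cont=1 payload=0x4B: acc |= 75<<0 -> completed=1 acc=75 shift=7
byte[4]=0xD1 cont=1 payload=0x51: acc |= 81<<7 -> completed=1 acc=10443 shift=14
byte[5]=0x3B cont=0 payload=0x3B: varint #2 complete (value=977099); reset -> completed=2 acc=0 shift=0
byte[6]=0xFF cont=1 payload=0x7F: acc |= 127<<0 -> completed=2 acc=127 shift=7
byte[7]=0x22 cont=0 payload=0x22: varint #3 complete (value=4479); reset -> completed=3 acc=0 shift=0
byte[8]=0xA4 cont=1 payload=0x24: acc |= 36<<0 -> completed=3 acc=36 shift=7
byte[9]=0x6F cont=0 payload=0x6F: varint #4 complete (value=14244); reset -> completed=4 acc=0 shift=0
byte[10]=0xC8 cont=1 payload=0x48: acc |= 72<<0 -> completed=4 acc=72 shift=7
byte[11]=0xD2 cont=1 payload=0x52: acc |= 82<<7 -> completed=4 acc=10568 shift=14

Answer: 4 10568 14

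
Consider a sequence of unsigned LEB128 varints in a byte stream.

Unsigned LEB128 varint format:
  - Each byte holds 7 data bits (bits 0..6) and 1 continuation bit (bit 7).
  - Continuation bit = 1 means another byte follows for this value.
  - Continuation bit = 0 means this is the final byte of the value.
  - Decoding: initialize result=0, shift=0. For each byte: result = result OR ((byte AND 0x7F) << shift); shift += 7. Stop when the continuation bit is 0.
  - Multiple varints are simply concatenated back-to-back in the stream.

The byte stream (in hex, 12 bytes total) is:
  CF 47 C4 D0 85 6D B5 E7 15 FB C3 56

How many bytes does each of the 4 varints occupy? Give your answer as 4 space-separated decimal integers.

  byte[0]=0xCF cont=1 payload=0x4F=79: acc |= 79<<0 -> acc=79 shift=7
  byte[1]=0x47 cont=0 payload=0x47=71: acc |= 71<<7 -> acc=9167 shift=14 [end]
Varint 1: bytes[0:2] = CF 47 -> value 9167 (2 byte(s))
  byte[2]=0xC4 cont=1 payload=0x44=68: acc |= 68<<0 -> acc=68 shift=7
  byte[3]=0xD0 cont=1 payload=0x50=80: acc |= 80<<7 -> acc=10308 shift=14
  byte[4]=0x85 cont=1 payload=0x05=5: acc |= 5<<14 -> acc=92228 shift=21
  byte[5]=0x6D cont=0 payload=0x6D=109: acc |= 109<<21 -> acc=228681796 shift=28 [end]
Varint 2: bytes[2:6] = C4 D0 85 6D -> value 228681796 (4 byte(s))
  byte[6]=0xB5 cont=1 payload=0x35=53: acc |= 53<<0 -> acc=53 shift=7
  byte[7]=0xE7 cont=1 payload=0x67=103: acc |= 103<<7 -> acc=13237 shift=14
  byte[8]=0x15 cont=0 payload=0x15=21: acc |= 21<<14 -> acc=357301 shift=21 [end]
Varint 3: bytes[6:9] = B5 E7 15 -> value 357301 (3 byte(s))
  byte[9]=0xFB cont=1 payload=0x7B=123: acc |= 123<<0 -> acc=123 shift=7
  byte[10]=0xC3 cont=1 payload=0x43=67: acc |= 67<<7 -> acc=8699 shift=14
  byte[11]=0x56 cont=0 payload=0x56=86: acc |= 86<<14 -> acc=1417723 shift=21 [end]
Varint 4: bytes[9:12] = FB C3 56 -> value 1417723 (3 byte(s))

Answer: 2 4 3 3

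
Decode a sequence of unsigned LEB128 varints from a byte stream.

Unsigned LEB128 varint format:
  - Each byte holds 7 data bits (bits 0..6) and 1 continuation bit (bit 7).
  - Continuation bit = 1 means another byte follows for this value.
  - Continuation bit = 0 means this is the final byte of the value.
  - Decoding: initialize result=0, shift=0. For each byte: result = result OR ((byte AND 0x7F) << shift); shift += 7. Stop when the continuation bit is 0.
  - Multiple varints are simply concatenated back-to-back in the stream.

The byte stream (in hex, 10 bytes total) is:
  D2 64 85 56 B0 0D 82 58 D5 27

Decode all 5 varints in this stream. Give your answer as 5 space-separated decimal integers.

Answer: 12882 11013 1712 11266 5077

Derivation:
  byte[0]=0xD2 cont=1 payload=0x52=82: acc |= 82<<0 -> acc=82 shift=7
  byte[1]=0x64 cont=0 payload=0x64=100: acc |= 100<<7 -> acc=12882 shift=14 [end]
Varint 1: bytes[0:2] = D2 64 -> value 12882 (2 byte(s))
  byte[2]=0x85 cont=1 payload=0x05=5: acc |= 5<<0 -> acc=5 shift=7
  byte[3]=0x56 cont=0 payload=0x56=86: acc |= 86<<7 -> acc=11013 shift=14 [end]
Varint 2: bytes[2:4] = 85 56 -> value 11013 (2 byte(s))
  byte[4]=0xB0 cont=1 payload=0x30=48: acc |= 48<<0 -> acc=48 shift=7
  byte[5]=0x0D cont=0 payload=0x0D=13: acc |= 13<<7 -> acc=1712 shift=14 [end]
Varint 3: bytes[4:6] = B0 0D -> value 1712 (2 byte(s))
  byte[6]=0x82 cont=1 payload=0x02=2: acc |= 2<<0 -> acc=2 shift=7
  byte[7]=0x58 cont=0 payload=0x58=88: acc |= 88<<7 -> acc=11266 shift=14 [end]
Varint 4: bytes[6:8] = 82 58 -> value 11266 (2 byte(s))
  byte[8]=0xD5 cont=1 payload=0x55=85: acc |= 85<<0 -> acc=85 shift=7
  byte[9]=0x27 cont=0 payload=0x27=39: acc |= 39<<7 -> acc=5077 shift=14 [end]
Varint 5: bytes[8:10] = D5 27 -> value 5077 (2 byte(s))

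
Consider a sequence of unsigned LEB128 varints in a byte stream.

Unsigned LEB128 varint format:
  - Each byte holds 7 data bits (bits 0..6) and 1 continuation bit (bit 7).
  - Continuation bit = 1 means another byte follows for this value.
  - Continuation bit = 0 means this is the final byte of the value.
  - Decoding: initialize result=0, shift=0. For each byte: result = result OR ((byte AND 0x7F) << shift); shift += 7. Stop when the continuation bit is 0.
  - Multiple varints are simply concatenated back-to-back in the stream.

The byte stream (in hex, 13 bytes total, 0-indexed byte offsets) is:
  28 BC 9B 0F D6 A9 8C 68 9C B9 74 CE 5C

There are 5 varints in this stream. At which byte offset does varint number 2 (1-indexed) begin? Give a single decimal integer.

  byte[0]=0x28 cont=0 payload=0x28=40: acc |= 40<<0 -> acc=40 shift=7 [end]
Varint 1: bytes[0:1] = 28 -> value 40 (1 byte(s))
  byte[1]=0xBC cont=1 payload=0x3C=60: acc |= 60<<0 -> acc=60 shift=7
  byte[2]=0x9B cont=1 payload=0x1B=27: acc |= 27<<7 -> acc=3516 shift=14
  byte[3]=0x0F cont=0 payload=0x0F=15: acc |= 15<<14 -> acc=249276 shift=21 [end]
Varint 2: bytes[1:4] = BC 9B 0F -> value 249276 (3 byte(s))
  byte[4]=0xD6 cont=1 payload=0x56=86: acc |= 86<<0 -> acc=86 shift=7
  byte[5]=0xA9 cont=1 payload=0x29=41: acc |= 41<<7 -> acc=5334 shift=14
  byte[6]=0x8C cont=1 payload=0x0C=12: acc |= 12<<14 -> acc=201942 shift=21
  byte[7]=0x68 cont=0 payload=0x68=104: acc |= 104<<21 -> acc=218305750 shift=28 [end]
Varint 3: bytes[4:8] = D6 A9 8C 68 -> value 218305750 (4 byte(s))
  byte[8]=0x9C cont=1 payload=0x1C=28: acc |= 28<<0 -> acc=28 shift=7
  byte[9]=0xB9 cont=1 payload=0x39=57: acc |= 57<<7 -> acc=7324 shift=14
  byte[10]=0x74 cont=0 payload=0x74=116: acc |= 116<<14 -> acc=1907868 shift=21 [end]
Varint 4: bytes[8:11] = 9C B9 74 -> value 1907868 (3 byte(s))
  byte[11]=0xCE cont=1 payload=0x4E=78: acc |= 78<<0 -> acc=78 shift=7
  byte[12]=0x5C cont=0 payload=0x5C=92: acc |= 92<<7 -> acc=11854 shift=14 [end]
Varint 5: bytes[11:13] = CE 5C -> value 11854 (2 byte(s))

Answer: 1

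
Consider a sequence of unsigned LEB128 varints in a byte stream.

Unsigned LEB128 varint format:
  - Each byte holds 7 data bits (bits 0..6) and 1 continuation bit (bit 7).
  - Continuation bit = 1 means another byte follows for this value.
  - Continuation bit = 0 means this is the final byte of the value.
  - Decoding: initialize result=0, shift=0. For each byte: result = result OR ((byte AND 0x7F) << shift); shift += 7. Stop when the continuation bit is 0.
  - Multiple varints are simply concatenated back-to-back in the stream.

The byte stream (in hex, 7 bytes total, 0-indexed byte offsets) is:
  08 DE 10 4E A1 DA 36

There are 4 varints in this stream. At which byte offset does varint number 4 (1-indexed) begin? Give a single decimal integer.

Answer: 4

Derivation:
  byte[0]=0x08 cont=0 payload=0x08=8: acc |= 8<<0 -> acc=8 shift=7 [end]
Varint 1: bytes[0:1] = 08 -> value 8 (1 byte(s))
  byte[1]=0xDE cont=1 payload=0x5E=94: acc |= 94<<0 -> acc=94 shift=7
  byte[2]=0x10 cont=0 payload=0x10=16: acc |= 16<<7 -> acc=2142 shift=14 [end]
Varint 2: bytes[1:3] = DE 10 -> value 2142 (2 byte(s))
  byte[3]=0x4E cont=0 payload=0x4E=78: acc |= 78<<0 -> acc=78 shift=7 [end]
Varint 3: bytes[3:4] = 4E -> value 78 (1 byte(s))
  byte[4]=0xA1 cont=1 payload=0x21=33: acc |= 33<<0 -> acc=33 shift=7
  byte[5]=0xDA cont=1 payload=0x5A=90: acc |= 90<<7 -> acc=11553 shift=14
  byte[6]=0x36 cont=0 payload=0x36=54: acc |= 54<<14 -> acc=896289 shift=21 [end]
Varint 4: bytes[4:7] = A1 DA 36 -> value 896289 (3 byte(s))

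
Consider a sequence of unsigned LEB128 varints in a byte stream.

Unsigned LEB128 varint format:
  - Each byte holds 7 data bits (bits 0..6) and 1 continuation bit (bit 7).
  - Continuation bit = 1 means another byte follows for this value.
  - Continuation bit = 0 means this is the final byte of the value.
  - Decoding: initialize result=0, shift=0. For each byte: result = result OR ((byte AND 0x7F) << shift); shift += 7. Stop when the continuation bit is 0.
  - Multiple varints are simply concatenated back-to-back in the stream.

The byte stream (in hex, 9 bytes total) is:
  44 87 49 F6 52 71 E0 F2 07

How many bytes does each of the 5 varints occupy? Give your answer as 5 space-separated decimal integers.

  byte[0]=0x44 cont=0 payload=0x44=68: acc |= 68<<0 -> acc=68 shift=7 [end]
Varint 1: bytes[0:1] = 44 -> value 68 (1 byte(s))
  byte[1]=0x87 cont=1 payload=0x07=7: acc |= 7<<0 -> acc=7 shift=7
  byte[2]=0x49 cont=0 payload=0x49=73: acc |= 73<<7 -> acc=9351 shift=14 [end]
Varint 2: bytes[1:3] = 87 49 -> value 9351 (2 byte(s))
  byte[3]=0xF6 cont=1 payload=0x76=118: acc |= 118<<0 -> acc=118 shift=7
  byte[4]=0x52 cont=0 payload=0x52=82: acc |= 82<<7 -> acc=10614 shift=14 [end]
Varint 3: bytes[3:5] = F6 52 -> value 10614 (2 byte(s))
  byte[5]=0x71 cont=0 payload=0x71=113: acc |= 113<<0 -> acc=113 shift=7 [end]
Varint 4: bytes[5:6] = 71 -> value 113 (1 byte(s))
  byte[6]=0xE0 cont=1 payload=0x60=96: acc |= 96<<0 -> acc=96 shift=7
  byte[7]=0xF2 cont=1 payload=0x72=114: acc |= 114<<7 -> acc=14688 shift=14
  byte[8]=0x07 cont=0 payload=0x07=7: acc |= 7<<14 -> acc=129376 shift=21 [end]
Varint 5: bytes[6:9] = E0 F2 07 -> value 129376 (3 byte(s))

Answer: 1 2 2 1 3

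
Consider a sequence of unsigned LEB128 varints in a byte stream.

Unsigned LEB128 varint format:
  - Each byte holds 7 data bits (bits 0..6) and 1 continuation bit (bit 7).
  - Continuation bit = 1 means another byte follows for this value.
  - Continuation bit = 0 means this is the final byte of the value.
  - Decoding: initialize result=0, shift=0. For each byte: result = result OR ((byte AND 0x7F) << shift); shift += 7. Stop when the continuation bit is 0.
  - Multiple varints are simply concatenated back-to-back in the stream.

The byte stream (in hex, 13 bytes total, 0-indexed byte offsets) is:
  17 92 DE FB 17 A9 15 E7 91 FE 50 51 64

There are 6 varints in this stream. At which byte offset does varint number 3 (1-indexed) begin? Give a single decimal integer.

  byte[0]=0x17 cont=0 payload=0x17=23: acc |= 23<<0 -> acc=23 shift=7 [end]
Varint 1: bytes[0:1] = 17 -> value 23 (1 byte(s))
  byte[1]=0x92 cont=1 payload=0x12=18: acc |= 18<<0 -> acc=18 shift=7
  byte[2]=0xDE cont=1 payload=0x5E=94: acc |= 94<<7 -> acc=12050 shift=14
  byte[3]=0xFB cont=1 payload=0x7B=123: acc |= 123<<14 -> acc=2027282 shift=21
  byte[4]=0x17 cont=0 payload=0x17=23: acc |= 23<<21 -> acc=50261778 shift=28 [end]
Varint 2: bytes[1:5] = 92 DE FB 17 -> value 50261778 (4 byte(s))
  byte[5]=0xA9 cont=1 payload=0x29=41: acc |= 41<<0 -> acc=41 shift=7
  byte[6]=0x15 cont=0 payload=0x15=21: acc |= 21<<7 -> acc=2729 shift=14 [end]
Varint 3: bytes[5:7] = A9 15 -> value 2729 (2 byte(s))
  byte[7]=0xE7 cont=1 payload=0x67=103: acc |= 103<<0 -> acc=103 shift=7
  byte[8]=0x91 cont=1 payload=0x11=17: acc |= 17<<7 -> acc=2279 shift=14
  byte[9]=0xFE cont=1 payload=0x7E=126: acc |= 126<<14 -> acc=2066663 shift=21
  byte[10]=0x50 cont=0 payload=0x50=80: acc |= 80<<21 -> acc=169838823 shift=28 [end]
Varint 4: bytes[7:11] = E7 91 FE 50 -> value 169838823 (4 byte(s))
  byte[11]=0x51 cont=0 payload=0x51=81: acc |= 81<<0 -> acc=81 shift=7 [end]
Varint 5: bytes[11:12] = 51 -> value 81 (1 byte(s))
  byte[12]=0x64 cont=0 payload=0x64=100: acc |= 100<<0 -> acc=100 shift=7 [end]
Varint 6: bytes[12:13] = 64 -> value 100 (1 byte(s))

Answer: 5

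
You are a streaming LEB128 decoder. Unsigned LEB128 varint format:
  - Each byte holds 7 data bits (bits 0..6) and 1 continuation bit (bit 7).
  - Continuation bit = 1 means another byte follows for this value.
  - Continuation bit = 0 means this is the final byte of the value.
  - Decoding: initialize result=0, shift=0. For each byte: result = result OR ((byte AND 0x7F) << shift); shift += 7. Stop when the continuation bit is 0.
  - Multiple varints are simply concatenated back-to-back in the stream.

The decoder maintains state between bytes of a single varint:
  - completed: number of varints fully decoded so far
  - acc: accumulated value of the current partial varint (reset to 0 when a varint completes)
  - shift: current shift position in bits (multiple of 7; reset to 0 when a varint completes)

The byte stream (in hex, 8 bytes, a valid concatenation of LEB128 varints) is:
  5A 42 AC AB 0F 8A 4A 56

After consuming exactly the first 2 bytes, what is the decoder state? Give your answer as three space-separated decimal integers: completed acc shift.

Answer: 2 0 0

Derivation:
byte[0]=0x5A cont=0 payload=0x5A: varint #1 complete (value=90); reset -> completed=1 acc=0 shift=0
byte[1]=0x42 cont=0 payload=0x42: varint #2 complete (value=66); reset -> completed=2 acc=0 shift=0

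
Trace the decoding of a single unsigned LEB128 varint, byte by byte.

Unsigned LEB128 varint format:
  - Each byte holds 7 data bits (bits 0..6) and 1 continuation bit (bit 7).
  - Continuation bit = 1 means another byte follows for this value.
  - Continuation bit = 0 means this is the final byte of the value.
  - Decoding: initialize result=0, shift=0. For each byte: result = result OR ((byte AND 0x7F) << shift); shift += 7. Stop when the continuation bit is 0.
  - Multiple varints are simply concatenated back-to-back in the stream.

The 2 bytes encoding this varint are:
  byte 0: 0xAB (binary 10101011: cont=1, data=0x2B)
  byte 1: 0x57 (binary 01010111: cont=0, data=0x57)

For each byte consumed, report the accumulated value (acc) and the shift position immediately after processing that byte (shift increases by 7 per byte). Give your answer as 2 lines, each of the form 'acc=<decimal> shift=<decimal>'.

Answer: acc=43 shift=7
acc=11179 shift=14

Derivation:
byte 0=0xAB: payload=0x2B=43, contrib = 43<<0 = 43; acc -> 43, shift -> 7
byte 1=0x57: payload=0x57=87, contrib = 87<<7 = 11136; acc -> 11179, shift -> 14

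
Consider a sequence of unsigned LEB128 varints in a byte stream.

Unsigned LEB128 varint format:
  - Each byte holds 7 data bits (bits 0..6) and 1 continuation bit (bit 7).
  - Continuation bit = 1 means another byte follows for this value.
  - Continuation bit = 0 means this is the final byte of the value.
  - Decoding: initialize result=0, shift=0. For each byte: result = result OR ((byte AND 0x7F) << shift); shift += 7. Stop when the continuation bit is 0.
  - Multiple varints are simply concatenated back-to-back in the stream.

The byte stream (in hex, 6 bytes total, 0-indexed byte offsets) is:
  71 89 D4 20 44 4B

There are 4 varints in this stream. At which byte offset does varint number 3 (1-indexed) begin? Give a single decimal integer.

  byte[0]=0x71 cont=0 payload=0x71=113: acc |= 113<<0 -> acc=113 shift=7 [end]
Varint 1: bytes[0:1] = 71 -> value 113 (1 byte(s))
  byte[1]=0x89 cont=1 payload=0x09=9: acc |= 9<<0 -> acc=9 shift=7
  byte[2]=0xD4 cont=1 payload=0x54=84: acc |= 84<<7 -> acc=10761 shift=14
  byte[3]=0x20 cont=0 payload=0x20=32: acc |= 32<<14 -> acc=535049 shift=21 [end]
Varint 2: bytes[1:4] = 89 D4 20 -> value 535049 (3 byte(s))
  byte[4]=0x44 cont=0 payload=0x44=68: acc |= 68<<0 -> acc=68 shift=7 [end]
Varint 3: bytes[4:5] = 44 -> value 68 (1 byte(s))
  byte[5]=0x4B cont=0 payload=0x4B=75: acc |= 75<<0 -> acc=75 shift=7 [end]
Varint 4: bytes[5:6] = 4B -> value 75 (1 byte(s))

Answer: 4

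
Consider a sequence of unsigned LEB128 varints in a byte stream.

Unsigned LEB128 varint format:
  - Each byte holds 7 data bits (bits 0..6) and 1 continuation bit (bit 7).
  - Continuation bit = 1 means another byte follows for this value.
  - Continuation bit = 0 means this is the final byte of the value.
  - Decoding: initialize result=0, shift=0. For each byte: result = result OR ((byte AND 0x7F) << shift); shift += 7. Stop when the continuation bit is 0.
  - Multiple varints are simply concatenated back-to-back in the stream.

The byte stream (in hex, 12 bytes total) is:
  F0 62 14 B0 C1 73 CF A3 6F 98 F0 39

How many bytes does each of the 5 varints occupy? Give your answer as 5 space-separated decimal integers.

  byte[0]=0xF0 cont=1 payload=0x70=112: acc |= 112<<0 -> acc=112 shift=7
  byte[1]=0x62 cont=0 payload=0x62=98: acc |= 98<<7 -> acc=12656 shift=14 [end]
Varint 1: bytes[0:2] = F0 62 -> value 12656 (2 byte(s))
  byte[2]=0x14 cont=0 payload=0x14=20: acc |= 20<<0 -> acc=20 shift=7 [end]
Varint 2: bytes[2:3] = 14 -> value 20 (1 byte(s))
  byte[3]=0xB0 cont=1 payload=0x30=48: acc |= 48<<0 -> acc=48 shift=7
  byte[4]=0xC1 cont=1 payload=0x41=65: acc |= 65<<7 -> acc=8368 shift=14
  byte[5]=0x73 cont=0 payload=0x73=115: acc |= 115<<14 -> acc=1892528 shift=21 [end]
Varint 3: bytes[3:6] = B0 C1 73 -> value 1892528 (3 byte(s))
  byte[6]=0xCF cont=1 payload=0x4F=79: acc |= 79<<0 -> acc=79 shift=7
  byte[7]=0xA3 cont=1 payload=0x23=35: acc |= 35<<7 -> acc=4559 shift=14
  byte[8]=0x6F cont=0 payload=0x6F=111: acc |= 111<<14 -> acc=1823183 shift=21 [end]
Varint 4: bytes[6:9] = CF A3 6F -> value 1823183 (3 byte(s))
  byte[9]=0x98 cont=1 payload=0x18=24: acc |= 24<<0 -> acc=24 shift=7
  byte[10]=0xF0 cont=1 payload=0x70=112: acc |= 112<<7 -> acc=14360 shift=14
  byte[11]=0x39 cont=0 payload=0x39=57: acc |= 57<<14 -> acc=948248 shift=21 [end]
Varint 5: bytes[9:12] = 98 F0 39 -> value 948248 (3 byte(s))

Answer: 2 1 3 3 3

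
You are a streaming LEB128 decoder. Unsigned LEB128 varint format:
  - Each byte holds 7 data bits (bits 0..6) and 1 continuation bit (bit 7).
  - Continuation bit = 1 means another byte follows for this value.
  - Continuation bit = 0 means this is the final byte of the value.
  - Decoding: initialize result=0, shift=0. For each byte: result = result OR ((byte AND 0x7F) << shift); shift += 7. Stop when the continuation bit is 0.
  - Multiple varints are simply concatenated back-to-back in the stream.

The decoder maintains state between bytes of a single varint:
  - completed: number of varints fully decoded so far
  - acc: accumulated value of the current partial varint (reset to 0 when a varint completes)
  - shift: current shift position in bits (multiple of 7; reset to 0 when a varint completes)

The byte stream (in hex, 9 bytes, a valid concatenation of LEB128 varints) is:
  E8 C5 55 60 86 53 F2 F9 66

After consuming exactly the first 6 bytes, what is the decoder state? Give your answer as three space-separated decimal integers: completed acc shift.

Answer: 3 0 0

Derivation:
byte[0]=0xE8 cont=1 payload=0x68: acc |= 104<<0 -> completed=0 acc=104 shift=7
byte[1]=0xC5 cont=1 payload=0x45: acc |= 69<<7 -> completed=0 acc=8936 shift=14
byte[2]=0x55 cont=0 payload=0x55: varint #1 complete (value=1401576); reset -> completed=1 acc=0 shift=0
byte[3]=0x60 cont=0 payload=0x60: varint #2 complete (value=96); reset -> completed=2 acc=0 shift=0
byte[4]=0x86 cont=1 payload=0x06: acc |= 6<<0 -> completed=2 acc=6 shift=7
byte[5]=0x53 cont=0 payload=0x53: varint #3 complete (value=10630); reset -> completed=3 acc=0 shift=0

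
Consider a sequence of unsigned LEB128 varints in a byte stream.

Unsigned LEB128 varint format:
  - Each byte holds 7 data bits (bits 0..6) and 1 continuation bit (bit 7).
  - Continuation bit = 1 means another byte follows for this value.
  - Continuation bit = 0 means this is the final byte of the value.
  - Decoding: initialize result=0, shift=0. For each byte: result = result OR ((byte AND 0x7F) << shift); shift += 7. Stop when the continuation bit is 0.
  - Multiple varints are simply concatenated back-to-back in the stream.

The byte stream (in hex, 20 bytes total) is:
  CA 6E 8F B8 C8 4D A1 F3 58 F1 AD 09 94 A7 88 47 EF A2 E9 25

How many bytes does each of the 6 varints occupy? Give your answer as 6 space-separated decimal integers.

Answer: 2 4 3 3 4 4

Derivation:
  byte[0]=0xCA cont=1 payload=0x4A=74: acc |= 74<<0 -> acc=74 shift=7
  byte[1]=0x6E cont=0 payload=0x6E=110: acc |= 110<<7 -> acc=14154 shift=14 [end]
Varint 1: bytes[0:2] = CA 6E -> value 14154 (2 byte(s))
  byte[2]=0x8F cont=1 payload=0x0F=15: acc |= 15<<0 -> acc=15 shift=7
  byte[3]=0xB8 cont=1 payload=0x38=56: acc |= 56<<7 -> acc=7183 shift=14
  byte[4]=0xC8 cont=1 payload=0x48=72: acc |= 72<<14 -> acc=1186831 shift=21
  byte[5]=0x4D cont=0 payload=0x4D=77: acc |= 77<<21 -> acc=162667535 shift=28 [end]
Varint 2: bytes[2:6] = 8F B8 C8 4D -> value 162667535 (4 byte(s))
  byte[6]=0xA1 cont=1 payload=0x21=33: acc |= 33<<0 -> acc=33 shift=7
  byte[7]=0xF3 cont=1 payload=0x73=115: acc |= 115<<7 -> acc=14753 shift=14
  byte[8]=0x58 cont=0 payload=0x58=88: acc |= 88<<14 -> acc=1456545 shift=21 [end]
Varint 3: bytes[6:9] = A1 F3 58 -> value 1456545 (3 byte(s))
  byte[9]=0xF1 cont=1 payload=0x71=113: acc |= 113<<0 -> acc=113 shift=7
  byte[10]=0xAD cont=1 payload=0x2D=45: acc |= 45<<7 -> acc=5873 shift=14
  byte[11]=0x09 cont=0 payload=0x09=9: acc |= 9<<14 -> acc=153329 shift=21 [end]
Varint 4: bytes[9:12] = F1 AD 09 -> value 153329 (3 byte(s))
  byte[12]=0x94 cont=1 payload=0x14=20: acc |= 20<<0 -> acc=20 shift=7
  byte[13]=0xA7 cont=1 payload=0x27=39: acc |= 39<<7 -> acc=5012 shift=14
  byte[14]=0x88 cont=1 payload=0x08=8: acc |= 8<<14 -> acc=136084 shift=21
  byte[15]=0x47 cont=0 payload=0x47=71: acc |= 71<<21 -> acc=149033876 shift=28 [end]
Varint 5: bytes[12:16] = 94 A7 88 47 -> value 149033876 (4 byte(s))
  byte[16]=0xEF cont=1 payload=0x6F=111: acc |= 111<<0 -> acc=111 shift=7
  byte[17]=0xA2 cont=1 payload=0x22=34: acc |= 34<<7 -> acc=4463 shift=14
  byte[18]=0xE9 cont=1 payload=0x69=105: acc |= 105<<14 -> acc=1724783 shift=21
  byte[19]=0x25 cont=0 payload=0x25=37: acc |= 37<<21 -> acc=79319407 shift=28 [end]
Varint 6: bytes[16:20] = EF A2 E9 25 -> value 79319407 (4 byte(s))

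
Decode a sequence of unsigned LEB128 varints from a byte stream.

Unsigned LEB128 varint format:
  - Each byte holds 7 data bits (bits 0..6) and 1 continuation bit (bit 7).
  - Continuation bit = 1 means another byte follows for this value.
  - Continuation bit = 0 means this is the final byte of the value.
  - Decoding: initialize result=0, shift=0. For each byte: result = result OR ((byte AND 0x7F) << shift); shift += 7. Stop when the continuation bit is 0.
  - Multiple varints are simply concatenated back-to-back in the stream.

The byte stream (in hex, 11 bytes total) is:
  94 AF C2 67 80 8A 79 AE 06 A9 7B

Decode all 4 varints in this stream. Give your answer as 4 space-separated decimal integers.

Answer: 217094036 1983744 814 15785

Derivation:
  byte[0]=0x94 cont=1 payload=0x14=20: acc |= 20<<0 -> acc=20 shift=7
  byte[1]=0xAF cont=1 payload=0x2F=47: acc |= 47<<7 -> acc=6036 shift=14
  byte[2]=0xC2 cont=1 payload=0x42=66: acc |= 66<<14 -> acc=1087380 shift=21
  byte[3]=0x67 cont=0 payload=0x67=103: acc |= 103<<21 -> acc=217094036 shift=28 [end]
Varint 1: bytes[0:4] = 94 AF C2 67 -> value 217094036 (4 byte(s))
  byte[4]=0x80 cont=1 payload=0x00=0: acc |= 0<<0 -> acc=0 shift=7
  byte[5]=0x8A cont=1 payload=0x0A=10: acc |= 10<<7 -> acc=1280 shift=14
  byte[6]=0x79 cont=0 payload=0x79=121: acc |= 121<<14 -> acc=1983744 shift=21 [end]
Varint 2: bytes[4:7] = 80 8A 79 -> value 1983744 (3 byte(s))
  byte[7]=0xAE cont=1 payload=0x2E=46: acc |= 46<<0 -> acc=46 shift=7
  byte[8]=0x06 cont=0 payload=0x06=6: acc |= 6<<7 -> acc=814 shift=14 [end]
Varint 3: bytes[7:9] = AE 06 -> value 814 (2 byte(s))
  byte[9]=0xA9 cont=1 payload=0x29=41: acc |= 41<<0 -> acc=41 shift=7
  byte[10]=0x7B cont=0 payload=0x7B=123: acc |= 123<<7 -> acc=15785 shift=14 [end]
Varint 4: bytes[9:11] = A9 7B -> value 15785 (2 byte(s))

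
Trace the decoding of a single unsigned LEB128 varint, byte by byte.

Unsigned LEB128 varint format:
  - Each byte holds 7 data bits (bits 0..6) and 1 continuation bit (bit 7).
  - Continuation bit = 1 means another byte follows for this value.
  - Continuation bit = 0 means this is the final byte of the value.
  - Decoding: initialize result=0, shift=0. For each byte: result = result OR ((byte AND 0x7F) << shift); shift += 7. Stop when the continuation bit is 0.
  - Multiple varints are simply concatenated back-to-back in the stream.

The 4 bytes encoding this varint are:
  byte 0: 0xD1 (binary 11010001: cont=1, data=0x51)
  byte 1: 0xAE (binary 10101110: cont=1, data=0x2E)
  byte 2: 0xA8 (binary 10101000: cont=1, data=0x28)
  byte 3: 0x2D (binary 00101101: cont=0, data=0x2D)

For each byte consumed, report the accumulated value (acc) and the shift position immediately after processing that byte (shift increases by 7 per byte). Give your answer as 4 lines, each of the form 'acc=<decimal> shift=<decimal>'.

byte 0=0xD1: payload=0x51=81, contrib = 81<<0 = 81; acc -> 81, shift -> 7
byte 1=0xAE: payload=0x2E=46, contrib = 46<<7 = 5888; acc -> 5969, shift -> 14
byte 2=0xA8: payload=0x28=40, contrib = 40<<14 = 655360; acc -> 661329, shift -> 21
byte 3=0x2D: payload=0x2D=45, contrib = 45<<21 = 94371840; acc -> 95033169, shift -> 28

Answer: acc=81 shift=7
acc=5969 shift=14
acc=661329 shift=21
acc=95033169 shift=28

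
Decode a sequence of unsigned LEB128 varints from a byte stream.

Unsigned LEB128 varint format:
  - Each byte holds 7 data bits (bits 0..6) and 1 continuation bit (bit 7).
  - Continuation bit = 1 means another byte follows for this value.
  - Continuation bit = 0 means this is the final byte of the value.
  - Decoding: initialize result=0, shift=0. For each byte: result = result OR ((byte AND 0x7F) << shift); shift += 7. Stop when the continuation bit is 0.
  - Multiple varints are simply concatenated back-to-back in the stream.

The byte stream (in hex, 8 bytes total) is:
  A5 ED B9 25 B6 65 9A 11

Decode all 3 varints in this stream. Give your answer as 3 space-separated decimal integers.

Answer: 78542501 12982 2202

Derivation:
  byte[0]=0xA5 cont=1 payload=0x25=37: acc |= 37<<0 -> acc=37 shift=7
  byte[1]=0xED cont=1 payload=0x6D=109: acc |= 109<<7 -> acc=13989 shift=14
  byte[2]=0xB9 cont=1 payload=0x39=57: acc |= 57<<14 -> acc=947877 shift=21
  byte[3]=0x25 cont=0 payload=0x25=37: acc |= 37<<21 -> acc=78542501 shift=28 [end]
Varint 1: bytes[0:4] = A5 ED B9 25 -> value 78542501 (4 byte(s))
  byte[4]=0xB6 cont=1 payload=0x36=54: acc |= 54<<0 -> acc=54 shift=7
  byte[5]=0x65 cont=0 payload=0x65=101: acc |= 101<<7 -> acc=12982 shift=14 [end]
Varint 2: bytes[4:6] = B6 65 -> value 12982 (2 byte(s))
  byte[6]=0x9A cont=1 payload=0x1A=26: acc |= 26<<0 -> acc=26 shift=7
  byte[7]=0x11 cont=0 payload=0x11=17: acc |= 17<<7 -> acc=2202 shift=14 [end]
Varint 3: bytes[6:8] = 9A 11 -> value 2202 (2 byte(s))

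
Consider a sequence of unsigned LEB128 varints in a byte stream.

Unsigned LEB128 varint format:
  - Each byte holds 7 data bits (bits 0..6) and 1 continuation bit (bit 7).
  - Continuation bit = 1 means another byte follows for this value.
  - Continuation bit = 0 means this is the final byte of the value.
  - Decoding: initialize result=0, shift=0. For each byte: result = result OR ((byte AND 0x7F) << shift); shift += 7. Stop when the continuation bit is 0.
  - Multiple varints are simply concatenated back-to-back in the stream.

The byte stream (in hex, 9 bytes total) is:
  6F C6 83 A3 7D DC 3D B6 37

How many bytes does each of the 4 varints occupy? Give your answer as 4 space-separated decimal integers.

  byte[0]=0x6F cont=0 payload=0x6F=111: acc |= 111<<0 -> acc=111 shift=7 [end]
Varint 1: bytes[0:1] = 6F -> value 111 (1 byte(s))
  byte[1]=0xC6 cont=1 payload=0x46=70: acc |= 70<<0 -> acc=70 shift=7
  byte[2]=0x83 cont=1 payload=0x03=3: acc |= 3<<7 -> acc=454 shift=14
  byte[3]=0xA3 cont=1 payload=0x23=35: acc |= 35<<14 -> acc=573894 shift=21
  byte[4]=0x7D cont=0 payload=0x7D=125: acc |= 125<<21 -> acc=262717894 shift=28 [end]
Varint 2: bytes[1:5] = C6 83 A3 7D -> value 262717894 (4 byte(s))
  byte[5]=0xDC cont=1 payload=0x5C=92: acc |= 92<<0 -> acc=92 shift=7
  byte[6]=0x3D cont=0 payload=0x3D=61: acc |= 61<<7 -> acc=7900 shift=14 [end]
Varint 3: bytes[5:7] = DC 3D -> value 7900 (2 byte(s))
  byte[7]=0xB6 cont=1 payload=0x36=54: acc |= 54<<0 -> acc=54 shift=7
  byte[8]=0x37 cont=0 payload=0x37=55: acc |= 55<<7 -> acc=7094 shift=14 [end]
Varint 4: bytes[7:9] = B6 37 -> value 7094 (2 byte(s))

Answer: 1 4 2 2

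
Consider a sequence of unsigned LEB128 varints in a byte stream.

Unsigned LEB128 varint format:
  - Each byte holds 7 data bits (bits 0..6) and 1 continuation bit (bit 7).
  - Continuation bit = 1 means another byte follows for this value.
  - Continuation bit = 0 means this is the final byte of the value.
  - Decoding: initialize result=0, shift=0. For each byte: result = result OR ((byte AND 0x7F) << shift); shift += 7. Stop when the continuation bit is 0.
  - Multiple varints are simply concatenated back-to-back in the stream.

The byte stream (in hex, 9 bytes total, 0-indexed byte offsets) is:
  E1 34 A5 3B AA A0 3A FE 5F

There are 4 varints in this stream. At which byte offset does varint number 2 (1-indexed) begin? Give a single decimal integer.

Answer: 2

Derivation:
  byte[0]=0xE1 cont=1 payload=0x61=97: acc |= 97<<0 -> acc=97 shift=7
  byte[1]=0x34 cont=0 payload=0x34=52: acc |= 52<<7 -> acc=6753 shift=14 [end]
Varint 1: bytes[0:2] = E1 34 -> value 6753 (2 byte(s))
  byte[2]=0xA5 cont=1 payload=0x25=37: acc |= 37<<0 -> acc=37 shift=7
  byte[3]=0x3B cont=0 payload=0x3B=59: acc |= 59<<7 -> acc=7589 shift=14 [end]
Varint 2: bytes[2:4] = A5 3B -> value 7589 (2 byte(s))
  byte[4]=0xAA cont=1 payload=0x2A=42: acc |= 42<<0 -> acc=42 shift=7
  byte[5]=0xA0 cont=1 payload=0x20=32: acc |= 32<<7 -> acc=4138 shift=14
  byte[6]=0x3A cont=0 payload=0x3A=58: acc |= 58<<14 -> acc=954410 shift=21 [end]
Varint 3: bytes[4:7] = AA A0 3A -> value 954410 (3 byte(s))
  byte[7]=0xFE cont=1 payload=0x7E=126: acc |= 126<<0 -> acc=126 shift=7
  byte[8]=0x5F cont=0 payload=0x5F=95: acc |= 95<<7 -> acc=12286 shift=14 [end]
Varint 4: bytes[7:9] = FE 5F -> value 12286 (2 byte(s))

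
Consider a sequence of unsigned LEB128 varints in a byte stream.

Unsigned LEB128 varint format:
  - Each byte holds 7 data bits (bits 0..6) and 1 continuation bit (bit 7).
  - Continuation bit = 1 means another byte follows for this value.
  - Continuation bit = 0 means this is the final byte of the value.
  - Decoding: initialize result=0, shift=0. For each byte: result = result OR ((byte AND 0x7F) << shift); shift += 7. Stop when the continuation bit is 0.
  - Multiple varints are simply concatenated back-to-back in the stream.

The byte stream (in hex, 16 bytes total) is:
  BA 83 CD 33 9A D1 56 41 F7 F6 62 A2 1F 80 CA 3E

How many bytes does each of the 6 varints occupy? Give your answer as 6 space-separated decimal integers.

  byte[0]=0xBA cont=1 payload=0x3A=58: acc |= 58<<0 -> acc=58 shift=7
  byte[1]=0x83 cont=1 payload=0x03=3: acc |= 3<<7 -> acc=442 shift=14
  byte[2]=0xCD cont=1 payload=0x4D=77: acc |= 77<<14 -> acc=1262010 shift=21
  byte[3]=0x33 cont=0 payload=0x33=51: acc |= 51<<21 -> acc=108216762 shift=28 [end]
Varint 1: bytes[0:4] = BA 83 CD 33 -> value 108216762 (4 byte(s))
  byte[4]=0x9A cont=1 payload=0x1A=26: acc |= 26<<0 -> acc=26 shift=7
  byte[5]=0xD1 cont=1 payload=0x51=81: acc |= 81<<7 -> acc=10394 shift=14
  byte[6]=0x56 cont=0 payload=0x56=86: acc |= 86<<14 -> acc=1419418 shift=21 [end]
Varint 2: bytes[4:7] = 9A D1 56 -> value 1419418 (3 byte(s))
  byte[7]=0x41 cont=0 payload=0x41=65: acc |= 65<<0 -> acc=65 shift=7 [end]
Varint 3: bytes[7:8] = 41 -> value 65 (1 byte(s))
  byte[8]=0xF7 cont=1 payload=0x77=119: acc |= 119<<0 -> acc=119 shift=7
  byte[9]=0xF6 cont=1 payload=0x76=118: acc |= 118<<7 -> acc=15223 shift=14
  byte[10]=0x62 cont=0 payload=0x62=98: acc |= 98<<14 -> acc=1620855 shift=21 [end]
Varint 4: bytes[8:11] = F7 F6 62 -> value 1620855 (3 byte(s))
  byte[11]=0xA2 cont=1 payload=0x22=34: acc |= 34<<0 -> acc=34 shift=7
  byte[12]=0x1F cont=0 payload=0x1F=31: acc |= 31<<7 -> acc=4002 shift=14 [end]
Varint 5: bytes[11:13] = A2 1F -> value 4002 (2 byte(s))
  byte[13]=0x80 cont=1 payload=0x00=0: acc |= 0<<0 -> acc=0 shift=7
  byte[14]=0xCA cont=1 payload=0x4A=74: acc |= 74<<7 -> acc=9472 shift=14
  byte[15]=0x3E cont=0 payload=0x3E=62: acc |= 62<<14 -> acc=1025280 shift=21 [end]
Varint 6: bytes[13:16] = 80 CA 3E -> value 1025280 (3 byte(s))

Answer: 4 3 1 3 2 3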